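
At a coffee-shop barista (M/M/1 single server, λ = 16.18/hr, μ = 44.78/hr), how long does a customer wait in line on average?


ρ = 16.18/44.78 = 0.3613
Wq = ρ/(μ−λ) = 0.3613/(44.78 − 16.18) = 0.3613/28.60 = 0.01263 hr

Final: 0.01263 hr


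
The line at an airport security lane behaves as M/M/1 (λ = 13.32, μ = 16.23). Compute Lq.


ρ = 13.32/16.23 = 0.8207
Lq = ρ²/(1−ρ) = 0.6736/0.1793 = 3.7566

Final: 3.7566


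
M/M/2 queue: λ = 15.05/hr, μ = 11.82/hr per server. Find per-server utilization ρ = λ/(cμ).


ρ = λ/(cμ) = 15.05/(2·11.82) = 15.05/23.64 = 0.6366

Final: 0.6366


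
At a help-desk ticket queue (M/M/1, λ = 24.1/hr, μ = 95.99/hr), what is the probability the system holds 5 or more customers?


ρ = 24.1/95.99 = 0.2511
P(N ≥ n) = ρ^n = 0.2511^5 = 0.0009976

Final: 0.0009976


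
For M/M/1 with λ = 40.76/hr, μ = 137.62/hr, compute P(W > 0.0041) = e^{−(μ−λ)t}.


W ~ Exponential(μ−λ) for M/M/1.
μ − λ = 137.62 − 40.76 = 96.8600
P(W > t) = e^{−(μ−λ)t} = e^{−0.3971} = 0.672249

Final: 0.672249


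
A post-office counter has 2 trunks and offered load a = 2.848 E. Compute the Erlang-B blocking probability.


B(c,a) = (a^c/c!) / Σ_{k=0}^{c} a^k/k!
a^2/2! = 4.055552
Σ terms (k=0..2): 1.00000 + 2.84800 + 4.05555 = 7.903552
B = 4.055552/7.903552 = 0.513130

Final: 0.513130


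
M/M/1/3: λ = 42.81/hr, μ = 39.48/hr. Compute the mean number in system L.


ρ = 42.81/39.48 = 1.0843
L = ρ[1 − (K+1)ρ^K + Kρ^(K+1)] / [(1−ρ)(1−ρ^(K+1))]
Numerator: 1.0843·(1 − 4·1.274983 + 3·1.382523) = 0.051657
Denominator: (-0.08435)·(-0.382523) = 0.032264
L = 0.051657/0.032264 = 1.6010

Final: 1.6010


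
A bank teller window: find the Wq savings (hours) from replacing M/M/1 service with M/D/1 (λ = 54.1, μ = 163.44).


ρ = 54.1/163.44 = 0.3310
Wq(M/M/1) = ρ/(μ−λ) = 0.3310/109.34 = 0.003027 hr
Wq(M/D/1) = ρ/(2(μ−λ)) = 0.001514 hr
Savings = 0.003027 − 0.001514 = 0.001514 hr

Final: 0.001514 hr


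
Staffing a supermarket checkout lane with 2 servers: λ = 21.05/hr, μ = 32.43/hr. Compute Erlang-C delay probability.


a = λ/μ = 0.6491; ρ = a/2 = 0.3245
P₀ = 0.509952 (from M/M/c formula)
C(c,a) = [a^c/(c!(1−ρ))]·P₀ = [0.42132/(2·0.6755)]·0.509952
= 0.31188·0.509952 = 0.159043

Final: 0.159043


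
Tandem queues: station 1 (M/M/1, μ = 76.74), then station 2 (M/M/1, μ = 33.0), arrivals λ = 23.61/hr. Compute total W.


Each node sees arrival rate λ = 23.61/hr (tandem ⇒ throughput preserved).
W₁ = 1/(μ₁−λ) = 1/(76.74−23.61) = 0.01882 hr
W₂ = 1/(μ₂−λ) = 1/(33.0−23.61) = 0.10650 hr
W_total = W₁ + W₂ = 0.01882 + 0.10650 = 0.12532 hr

Final: 0.12532 hr


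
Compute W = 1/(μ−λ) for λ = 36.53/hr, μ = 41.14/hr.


W = 1/(μ−λ) = 1/(41.14 − 36.53) = 1/4.61 = 0.2169 hr

Final: 0.2169 hr


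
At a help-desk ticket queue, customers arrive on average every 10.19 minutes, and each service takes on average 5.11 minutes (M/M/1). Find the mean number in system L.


λ = 60/10.19 = 5.8881 /hr
μ = 60/5.11 = 11.7417 /hr
ρ = λ/μ = 5.8881/11.7417 = 0.5015
L = ρ/(1−ρ) = 0.5015/0.4985 = 1.0059

Final: 1.0059


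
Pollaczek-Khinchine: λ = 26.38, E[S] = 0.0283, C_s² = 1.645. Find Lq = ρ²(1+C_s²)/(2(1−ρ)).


ρ = λ·E[S] = 26.38·0.0283 = 0.7466
Lq = ρ²(1+C_s²)/(2(1−ρ)) = 0.5573·(1+1.645)/(2·0.2534)
= 0.5573·2.6450/0.5069 = 2.90826

Final: 2.90826


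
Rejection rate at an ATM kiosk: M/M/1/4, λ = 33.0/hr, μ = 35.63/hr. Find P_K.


ρ = λ/μ = 33.0/35.63 = 0.9262
P_K = (1−ρ)ρ^K/(1−ρ^(K+1)) = (0.07381·0.735855)/(1 − 0.681539)
= 0.054317/0.318461 = 0.170559

Final: 0.170559


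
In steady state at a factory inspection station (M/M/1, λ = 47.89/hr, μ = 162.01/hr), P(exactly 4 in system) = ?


ρ = 47.89/162.01 = 0.2956
P_n = (1−ρ)·ρ^n = (1 − 0.2956)·0.2956^4 = 0.7044·0.007635 = 0.005378

Final: 0.005378


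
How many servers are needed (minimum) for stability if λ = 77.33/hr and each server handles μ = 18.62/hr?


Stability requires cμ > λ ⇔ c > λ/μ.
λ/μ = 77.33/18.62 = 4.1531
Minimum integer c = ⌊4.1531⌋ + 1 = 5
Check: 5·18.62 = 93.10 > 77.33, while 4·18.62 = 74.48 ≤ 77.33

Final: 5 servers


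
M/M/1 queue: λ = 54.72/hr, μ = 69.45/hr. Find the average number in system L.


ρ = λ/μ = 54.72/69.45 = 0.7879
L = ρ/(1−ρ) = 0.7879/(1 − 0.7879) = 0.7879/0.2121 = 3.7149

Final: 3.7149


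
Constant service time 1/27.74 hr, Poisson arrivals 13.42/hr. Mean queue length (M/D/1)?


ρ = 13.42/27.74 = 0.4838
M/D/1: Lq = ρ²/(2(1−ρ)) = 0.2340/(2·0.5162) = 0.22669

Final: 0.22669


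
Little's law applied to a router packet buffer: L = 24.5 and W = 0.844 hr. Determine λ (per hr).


λ = L/W = 24.5/0.844 = 29.0284 /hr

Final: 29.0284 /hr


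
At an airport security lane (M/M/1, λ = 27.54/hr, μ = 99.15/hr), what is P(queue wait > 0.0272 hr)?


ρ = 27.54/99.15 = 0.2778
P(Wq > t) = ρ·e^{−(μ−λ)t} = 0.2778·e^{−1.9478}
= 0.2778·0.142589 = 0.039606

Final: 0.039606


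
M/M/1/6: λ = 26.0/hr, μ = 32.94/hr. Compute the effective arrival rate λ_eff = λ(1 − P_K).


ρ = 0.7893; P_K = (1−ρ)ρ^6/(1−ρ^7) = 0.062968
λ_eff = λ(1 − P_K) = 26.0·(1 − 0.062968) = 26.0·0.937032 = 24.3628 /hr

Final: 24.3628 /hr


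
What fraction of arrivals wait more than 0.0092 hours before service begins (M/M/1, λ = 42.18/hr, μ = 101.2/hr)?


ρ = 42.18/101.2 = 0.4168
P(Wq > t) = ρ·e^{−(μ−λ)t} = 0.4168·e^{−0.5430}
= 0.4168·0.581012 = 0.242165

Final: 0.242165


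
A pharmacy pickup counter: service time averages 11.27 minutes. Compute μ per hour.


μ = 1/(service time) in consistent units.
1 hour = 60 min, so μ = 60/11.27 = 5.3239 per hour

Final: 5.3239 /hr


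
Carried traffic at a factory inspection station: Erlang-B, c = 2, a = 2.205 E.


B(2,2.205) = 0.431336 (Erlang-B)
Carried load = a(1 − B) = 2.205·(1 − 0.431336) = 2.205·0.568664 = 1.2539 E

Final: 1.2539 Erlangs


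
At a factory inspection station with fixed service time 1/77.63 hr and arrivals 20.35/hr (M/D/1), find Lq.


ρ = 20.35/77.63 = 0.2621
M/D/1: Lq = ρ²/(2(1−ρ)) = 0.06872/(2·0.7379) = 0.04657

Final: 0.04657


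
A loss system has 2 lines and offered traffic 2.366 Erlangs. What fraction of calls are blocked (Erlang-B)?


B(c,a) = (a^c/c!) / Σ_{k=0}^{c} a^k/k!
a^2/2! = 2.798978
Σ terms (k=0..2): 1.00000 + 2.36600 + 2.79898 = 6.164978
B = 2.798978/6.164978 = 0.454013

Final: 0.454013


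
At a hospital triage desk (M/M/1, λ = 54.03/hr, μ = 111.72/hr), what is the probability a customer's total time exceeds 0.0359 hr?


W ~ Exponential(μ−λ) for M/M/1.
μ − λ = 111.72 − 54.03 = 57.6900
P(W > t) = e^{−(μ−λ)t} = e^{−2.0711} = 0.126051

Final: 0.126051


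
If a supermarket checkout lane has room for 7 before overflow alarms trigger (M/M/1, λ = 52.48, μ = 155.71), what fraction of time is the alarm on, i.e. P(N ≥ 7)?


ρ = 52.48/155.71 = 0.3370
P(N ≥ n) = ρ^n = 0.3370^7 = 0.0004940

Final: 0.0004940


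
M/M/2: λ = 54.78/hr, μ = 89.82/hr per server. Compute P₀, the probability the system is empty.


a = λ/μ = 54.78/89.82 = 0.6099; ρ = a/c = 0.3049
Σ_{k=0}^{1} a^k/k! (terms k=0..1) = 1.00000 + 0.60989 = 1.60989
Tail: a^2/(2!(1−ρ)) = 0.37196/(2·0.6951) = 0.26758
P₀ = 1/(1.60989 + 0.26758) = 1/1.87746 = 0.532634

Final: 0.532634


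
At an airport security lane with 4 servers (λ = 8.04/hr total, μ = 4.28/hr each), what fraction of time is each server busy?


ρ = λ/(cμ) = 8.04/(4·4.28) = 8.04/17.12 = 0.4696

Final: 0.4696


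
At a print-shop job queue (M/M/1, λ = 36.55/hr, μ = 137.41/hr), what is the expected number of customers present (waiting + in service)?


ρ = λ/μ = 36.55/137.41 = 0.2660
L = ρ/(1−ρ) = 0.2660/(1 − 0.2660) = 0.2660/0.7340 = 0.3624

Final: 0.3624


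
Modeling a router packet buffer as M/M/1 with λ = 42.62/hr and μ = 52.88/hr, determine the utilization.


ρ = λ/μ = 42.62/52.88 = 0.8060

Final: 0.8060


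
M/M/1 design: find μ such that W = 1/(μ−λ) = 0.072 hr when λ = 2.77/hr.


W = 1/(μ−λ) ⇒ μ − λ = 1/W = 1/0.072 = 13.8889
μ = λ + 1/W = 2.77 + 13.8889 = 16.6589 per hr

Final: 16.6589 /hr


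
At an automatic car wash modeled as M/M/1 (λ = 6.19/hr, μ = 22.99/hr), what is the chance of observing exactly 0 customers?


ρ = 6.19/22.99 = 0.2692
P_n = (1−ρ)·ρ^n = (1 − 0.2692)·0.2692^0 = 0.7308·1.000000 = 0.730753

Final: 0.730753


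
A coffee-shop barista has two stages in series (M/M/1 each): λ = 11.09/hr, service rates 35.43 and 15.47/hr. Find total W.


Each node sees arrival rate λ = 11.09/hr (tandem ⇒ throughput preserved).
W₁ = 1/(μ₁−λ) = 1/(35.43−11.09) = 0.04108 hr
W₂ = 1/(μ₂−λ) = 1/(15.47−11.09) = 0.22831 hr
W_total = W₁ + W₂ = 0.04108 + 0.22831 = 0.26940 hr

Final: 0.26940 hr


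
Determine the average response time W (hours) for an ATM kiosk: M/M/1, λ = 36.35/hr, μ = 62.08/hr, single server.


W = 1/(μ−λ) = 1/(62.08 − 36.35) = 1/25.73 = 0.03887 hr

Final: 0.03887 hr


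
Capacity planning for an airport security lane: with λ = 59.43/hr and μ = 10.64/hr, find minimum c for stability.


Stability requires cμ > λ ⇔ c > λ/μ.
λ/μ = 59.43/10.64 = 5.5855
Minimum integer c = ⌊5.5855⌋ + 1 = 6
Check: 6·10.64 = 63.84 > 59.43, while 5·10.64 = 53.20 ≤ 59.43

Final: 6 servers


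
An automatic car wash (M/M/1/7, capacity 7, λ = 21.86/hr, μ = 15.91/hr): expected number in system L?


ρ = 21.86/15.91 = 1.3740
L = ρ[1 − (K+1)ρ^K + Kρ^(K+1)] / [(1−ρ)(1−ρ^(K+1))]
Numerator: 1.3740·(1 − 8·9.243998 + 7·12.701056) = 21.922387
Denominator: (-0.3740)·(-11.701056) = 4.375945
L = 21.922387/4.375945 = 5.0097

Final: 5.0097


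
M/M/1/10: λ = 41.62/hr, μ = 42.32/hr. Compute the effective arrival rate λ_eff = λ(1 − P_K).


ρ = 0.9835; P_K = (1−ρ)ρ^10/(1−ρ^11) = 0.083519
λ_eff = λ(1 − P_K) = 41.62·(1 − 0.083519) = 41.62·0.916481 = 38.1439 /hr

Final: 38.1439 /hr


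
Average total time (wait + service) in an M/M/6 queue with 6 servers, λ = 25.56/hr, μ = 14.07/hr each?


a = 1.8166; ρ = 0.3028; P₀ = 0.162439
Lq = P₀·a^c·ρ/(c!(1−ρ)²) = 0.005050
Wq = Lq/λ = 0.005050/25.56 = 0.0001976 hr
W = Wq + 1/μ = 0.0001976 + 0.07107 = 0.07127 hr

Final: 0.07127 hr


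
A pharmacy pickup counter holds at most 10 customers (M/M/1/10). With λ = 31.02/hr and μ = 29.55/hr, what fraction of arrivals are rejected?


ρ = λ/μ = 31.02/29.55 = 1.0497
P_K = (1−ρ)ρ^K/(1−ρ^(K+1)) = (-0.04975·1.624962)/(1 − 1.705797)
= -0.080836/-0.705797 = 0.114531

Final: 0.114531


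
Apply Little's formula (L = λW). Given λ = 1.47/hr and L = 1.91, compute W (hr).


W = L/λ = 1.91/1.47 = 1.2993 hr

Final: 1.2993 hr


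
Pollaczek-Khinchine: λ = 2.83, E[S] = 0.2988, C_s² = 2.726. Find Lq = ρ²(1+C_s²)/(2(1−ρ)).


ρ = λ·E[S] = 2.83·0.2988 = 0.8456
Lq = ρ²(1+C_s²)/(2(1−ρ)) = 0.7150·(1+2.726)/(2·0.1544)
= 0.7150·3.7260/0.3088 = 8.62801

Final: 8.62801


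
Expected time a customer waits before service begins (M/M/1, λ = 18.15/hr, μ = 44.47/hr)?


ρ = 18.15/44.47 = 0.4081
Wq = ρ/(μ−λ) = 0.4081/(44.47 − 18.15) = 0.4081/26.32 = 0.01551 hr

Final: 0.01551 hr


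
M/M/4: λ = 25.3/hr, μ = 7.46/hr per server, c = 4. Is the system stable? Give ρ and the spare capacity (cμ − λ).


Total capacity cμ = 4·7.46 = 29.84/hr
ρ = λ/(cμ) = 25.3/29.84 = 0.8479
Stable ⇔ ρ < 1: YES
Spare capacity = cμ − λ = 29.84 − 25.3 = 4.54/hr

Final: ρ = 0.8479; stable; margin = 4.54/hr


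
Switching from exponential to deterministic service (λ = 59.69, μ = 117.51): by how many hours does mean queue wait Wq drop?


ρ = 59.69/117.51 = 0.5080
Wq(M/M/1) = ρ/(μ−λ) = 0.5080/57.82 = 0.008785 hr
Wq(M/D/1) = ρ/(2(μ−λ)) = 0.004393 hr
Savings = 0.008785 − 0.004393 = 0.004393 hr

Final: 0.004393 hr


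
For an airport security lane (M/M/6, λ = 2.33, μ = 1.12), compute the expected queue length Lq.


a = λ/μ = 2.0804; ρ = a/6 = 0.3467
P₀ = 0.124651
Lq = P₀·a^c·ρ / (c!·(1−ρ)²) = 0.124651·81.06388·0.3467/(720·0.42677)
= 0.01140

Final: 0.01140


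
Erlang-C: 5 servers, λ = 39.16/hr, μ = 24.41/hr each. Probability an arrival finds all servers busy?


a = λ/μ = 1.6043; ρ = a/5 = 0.3209
P₀ = 0.200578 (from M/M/c formula)
C(c,a) = [a^c/(c!(1−ρ))]·P₀ = [10.62612/(120·0.6791)]·0.200578
= 0.13039·0.200578 = 0.026152

Final: 0.026152


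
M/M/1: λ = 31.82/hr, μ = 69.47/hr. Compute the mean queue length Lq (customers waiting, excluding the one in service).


ρ = 31.82/69.47 = 0.4580
Lq = ρ²/(1−ρ) = 0.2098/0.5420 = 0.3871

Final: 0.3871


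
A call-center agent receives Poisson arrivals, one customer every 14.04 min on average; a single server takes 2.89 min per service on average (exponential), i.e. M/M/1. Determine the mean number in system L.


λ = 60/14.04 = 4.2735 /hr
μ = 60/2.89 = 20.7612 /hr
ρ = λ/μ = 4.2735/20.7612 = 0.2058
L = ρ/(1−ρ) = 0.2058/0.7942 = 0.2592

Final: 0.2592


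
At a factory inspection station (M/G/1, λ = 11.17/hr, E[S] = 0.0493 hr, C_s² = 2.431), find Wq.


ρ = λ·E[S] = 11.17·0.0493 = 0.5507
E[S²] = E[S]²(1+C_s²) = 0.0493²·(1+2.431) = 0.008339
Wq = λ·E[S²]/(2(1−ρ)) = 11.17·0.008339/(2·0.4493) = 0.10365 hr

Final: 0.10365 hr


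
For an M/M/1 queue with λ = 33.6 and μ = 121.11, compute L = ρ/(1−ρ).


ρ = λ/μ = 33.6/121.11 = 0.2774
L = ρ/(1−ρ) = 0.2774/(1 − 0.2774) = 0.2774/0.7226 = 0.3840

Final: 0.3840


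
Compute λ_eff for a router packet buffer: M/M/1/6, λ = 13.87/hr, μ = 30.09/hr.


ρ = 0.4610; P_K = (1−ρ)ρ^6/(1−ρ^7) = 0.005194
λ_eff = λ(1 − P_K) = 13.87·(1 − 0.005194) = 13.87·0.994806 = 13.7980 /hr

Final: 13.7980 /hr


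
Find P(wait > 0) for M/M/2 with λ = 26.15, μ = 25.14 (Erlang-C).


a = λ/μ = 1.0402; ρ = a/2 = 0.5201
P₀ = 0.315714 (from M/M/c formula)
C(c,a) = [a^c/(c!(1−ρ))]·P₀ = [1.08196/(2·0.4799)]·0.315714
= 1.12725·0.315714 = 0.355889

Final: 0.355889


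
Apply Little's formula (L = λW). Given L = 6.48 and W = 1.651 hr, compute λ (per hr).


λ = L/W = 6.48/1.651 = 3.9249 /hr

Final: 3.9249 /hr


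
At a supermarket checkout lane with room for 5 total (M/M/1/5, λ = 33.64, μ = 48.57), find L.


ρ = 33.64/48.57 = 0.6926
L = ρ[1 − (K+1)ρ^K + Kρ^(K+1)] / [(1−ρ)(1−ρ^(K+1))]
Numerator: 0.6926·(1 − 6·0.159382 + 5·0.110389) = 0.412555
Denominator: (0.3074)·(0.889611) = 0.273459
L = 0.412555/0.273459 = 1.5087

Final: 1.5087


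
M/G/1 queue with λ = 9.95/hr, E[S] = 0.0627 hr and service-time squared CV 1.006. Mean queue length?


ρ = λ·E[S] = 9.95·0.0627 = 0.6239
Lq = ρ²(1+C_s²)/(2(1−ρ)) = 0.3892·(1+1.006)/(2·0.3761)
= 0.3892·2.0060/0.7523 = 1.03786

Final: 1.03786


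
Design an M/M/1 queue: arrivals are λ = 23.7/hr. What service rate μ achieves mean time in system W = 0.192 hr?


W = 1/(μ−λ) ⇒ μ − λ = 1/W = 1/0.192 = 5.2083
μ = λ + 1/W = 23.7 + 5.2083 = 28.9083 per hr

Final: 28.9083 /hr


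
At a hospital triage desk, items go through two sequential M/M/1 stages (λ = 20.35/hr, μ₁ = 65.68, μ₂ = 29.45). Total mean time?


Each node sees arrival rate λ = 20.35/hr (tandem ⇒ throughput preserved).
W₁ = 1/(μ₁−λ) = 1/(65.68−20.35) = 0.02206 hr
W₂ = 1/(μ₂−λ) = 1/(29.45−20.35) = 0.10989 hr
W_total = W₁ + W₂ = 0.02206 + 0.10989 = 0.13195 hr

Final: 0.13195 hr


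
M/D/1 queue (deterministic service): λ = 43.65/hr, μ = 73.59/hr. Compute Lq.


ρ = 43.65/73.59 = 0.5932
M/D/1: Lq = ρ²/(2(1−ρ)) = 0.3518/(2·0.4068) = 0.43238

Final: 0.43238


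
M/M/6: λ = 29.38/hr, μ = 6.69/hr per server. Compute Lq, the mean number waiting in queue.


a = λ/μ = 4.3916; ρ = a/6 = 0.7319
P₀ = 0.010479
Lq = P₀·a^c·ρ / (c!·(1−ρ)²) = 0.010479·7173.87891·0.7319/(720·0.07186)
= 1.06349

Final: 1.06349


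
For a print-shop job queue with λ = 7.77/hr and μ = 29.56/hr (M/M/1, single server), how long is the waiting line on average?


ρ = 7.77/29.56 = 0.2629
Lq = ρ²/(1−ρ) = 0.06909/0.7371 = 0.09373

Final: 0.09373


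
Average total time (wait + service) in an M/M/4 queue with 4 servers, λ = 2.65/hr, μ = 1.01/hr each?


a = 2.6238; ρ = 0.6559; P₀ = 0.063229
Lq = P₀·a^c·ρ/(c!(1−ρ)²) = 0.69184
Wq = Lq/λ = 0.69184/2.65 = 0.26107 hr
W = Wq + 1/μ = 0.26107 + 0.99010 = 1.25117 hr

Final: 1.25117 hr


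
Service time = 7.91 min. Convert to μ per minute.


μ = 1/(service time) in consistent units.
1 minute = 1 min, so μ = 1/7.91 = 0.1264 per minute

Final: 0.1264 /min


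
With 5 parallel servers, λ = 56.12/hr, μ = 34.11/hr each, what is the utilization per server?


ρ = λ/(cμ) = 56.12/(5·34.11) = 56.12/170.55 = 0.3291

Final: 0.3291


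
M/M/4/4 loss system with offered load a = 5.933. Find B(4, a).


B(c,a) = (a^c/c!) / Σ_{k=0}^{c} a^k/k!
a^4/4! = 51.628101
Σ terms (k=0..4): 1.00000 + 5.93300 + 17.60024 + 34.80742 + 51.62810 = 110.968762
B = 51.628101/110.968762 = 0.465249

Final: 0.465249


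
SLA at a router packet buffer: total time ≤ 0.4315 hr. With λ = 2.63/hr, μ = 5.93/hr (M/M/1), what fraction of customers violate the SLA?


W ~ Exponential(μ−λ) for M/M/1.
μ − λ = 5.93 − 2.63 = 3.3000
P(W > t) = e^{−(μ−λ)t} = e^{−1.4239} = 0.240761

Final: 0.240761


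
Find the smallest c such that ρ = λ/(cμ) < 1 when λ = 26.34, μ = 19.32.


Stability requires cμ > λ ⇔ c > λ/μ.
λ/μ = 26.34/19.32 = 1.3634
Minimum integer c = ⌊1.3634⌋ + 1 = 2
Check: 2·19.32 = 38.64 > 26.34, while 1·19.32 = 19.32 ≤ 26.34

Final: 2 servers


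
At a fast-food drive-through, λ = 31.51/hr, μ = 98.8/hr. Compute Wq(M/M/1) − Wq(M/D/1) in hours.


ρ = 31.51/98.8 = 0.3189
Wq(M/M/1) = ρ/(μ−λ) = 0.3189/67.29 = 0.004740 hr
Wq(M/D/1) = ρ/(2(μ−λ)) = 0.002370 hr
Savings = 0.004740 − 0.002370 = 0.002370 hr

Final: 0.002370 hr


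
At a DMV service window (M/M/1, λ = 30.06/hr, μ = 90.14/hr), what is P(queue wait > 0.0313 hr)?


ρ = 30.06/90.14 = 0.3335
P(Wq > t) = ρ·e^{−(μ−λ)t} = 0.3335·e^{−1.8805}
= 0.3335·0.152513 = 0.050860

Final: 0.050860


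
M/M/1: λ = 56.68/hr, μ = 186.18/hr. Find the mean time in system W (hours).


W = 1/(μ−λ) = 1/(186.18 − 56.68) = 1/129.50 = 0.007722 hr

Final: 0.007722 hr


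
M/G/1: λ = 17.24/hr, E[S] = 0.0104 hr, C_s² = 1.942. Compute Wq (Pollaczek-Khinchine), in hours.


ρ = λ·E[S] = 17.24·0.0104 = 0.1793
E[S²] = E[S]²(1+C_s²) = 0.0104²·(1+1.942) = 0.0003182
Wq = λ·E[S²]/(2(1−ρ)) = 17.24·0.0003182/(2·0.8207) = 0.003342 hr

Final: 0.003342 hr


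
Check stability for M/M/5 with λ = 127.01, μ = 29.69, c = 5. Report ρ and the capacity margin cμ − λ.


Total capacity cμ = 5·29.69 = 148.45/hr
ρ = λ/(cμ) = 127.01/148.45 = 0.8556
Stable ⇔ ρ < 1: YES
Spare capacity = cμ − λ = 148.45 − 127.01 = 21.44/hr

Final: ρ = 0.8556; stable; margin = 21.44/hr


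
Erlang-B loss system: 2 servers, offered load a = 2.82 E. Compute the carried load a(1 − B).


B(2,2.82) = 0.510018 (Erlang-B)
Carried load = a(1 − B) = 2.82·(1 − 0.510018) = 2.82·0.489982 = 1.3818 E

Final: 1.3818 Erlangs


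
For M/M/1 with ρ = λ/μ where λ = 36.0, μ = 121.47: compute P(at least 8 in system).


ρ = 36.0/121.47 = 0.2964
P(N ≥ n) = ρ^n = 0.2964^8 = 0.00005952

Final: 0.00005952


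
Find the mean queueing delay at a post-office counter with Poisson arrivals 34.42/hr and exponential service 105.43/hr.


ρ = 34.42/105.43 = 0.3265
Wq = ρ/(μ−λ) = 0.3265/(105.43 − 34.42) = 0.3265/71.01 = 0.004598 hr

Final: 0.004598 hr


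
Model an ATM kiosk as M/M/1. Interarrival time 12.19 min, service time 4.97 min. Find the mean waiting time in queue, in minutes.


λ = 60/12.19 = 4.9221 /hr
μ = 60/4.97 = 12.0724 /hr
ρ = λ/μ = 4.9221/12.0724 = 0.4077
Wq = ρ/(μ−λ) = 0.4077/(12.0724−4.9221) = 0.05702 hr
In minutes: 0.05702·60 = 3.421 min

Final: 3.421 min


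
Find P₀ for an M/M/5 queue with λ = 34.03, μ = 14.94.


a = λ/μ = 34.03/14.94 = 2.2778; ρ = a/c = 0.4556
Σ_{k=0}^{4} a^k/k! (terms k=0..4) = 1.00000 + 2.27778 + 2.59414 + 1.96962 + 1.12159 = 8.96313
Tail: a^5/(5!(1−ρ)) = 61.31359/(120·0.5444) = 0.93847
P₀ = 1/(8.96313 + 0.93847) = 1/9.90160 = 0.100994

Final: 0.100994


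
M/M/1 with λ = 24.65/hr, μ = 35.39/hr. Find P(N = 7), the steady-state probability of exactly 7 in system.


ρ = 24.65/35.39 = 0.6965
P_n = (1−ρ)·ρ^n = (1 − 0.6965)·0.6965^7 = 0.3035·0.079534 = 0.024137

Final: 0.024137


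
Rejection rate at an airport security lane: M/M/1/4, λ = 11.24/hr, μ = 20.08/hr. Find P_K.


ρ = λ/μ = 11.24/20.08 = 0.5598
P_K = (1−ρ)ρ^K/(1−ρ^(K+1)) = (0.4402·0.098177)/(1 − 0.054956)
= 0.043221/0.945044 = 0.045735

Final: 0.045735


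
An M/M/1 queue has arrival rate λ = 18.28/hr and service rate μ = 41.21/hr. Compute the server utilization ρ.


ρ = λ/μ = 18.28/41.21 = 0.4436

Final: 0.4436


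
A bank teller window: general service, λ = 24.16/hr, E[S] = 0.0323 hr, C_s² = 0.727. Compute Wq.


ρ = λ·E[S] = 24.16·0.0323 = 0.7804
E[S²] = E[S]²(1+C_s²) = 0.0323²·(1+0.727) = 0.001802
Wq = λ·E[S²]/(2(1−ρ)) = 24.16·0.001802/(2·0.2196) = 0.09910 hr

Final: 0.09910 hr


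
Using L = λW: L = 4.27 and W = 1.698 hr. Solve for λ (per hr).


λ = L/W = 4.27/1.698 = 2.5147 /hr

Final: 2.5147 /hr


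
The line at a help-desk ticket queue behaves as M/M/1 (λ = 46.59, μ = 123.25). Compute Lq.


ρ = 46.59/123.25 = 0.3780
Lq = ρ²/(1−ρ) = 0.1429/0.6220 = 0.2297

Final: 0.2297


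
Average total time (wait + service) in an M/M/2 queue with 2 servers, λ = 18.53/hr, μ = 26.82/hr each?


a = 0.6909; ρ = 0.3455; P₀ = 0.486490
Lq = P₀·a^c·ρ/(c!(1−ρ)²) = 0.09362
Wq = Lq/λ = 0.09362/18.53 = 0.005052 hr
W = Wq + 1/μ = 0.005052 + 0.03729 = 0.04234 hr

Final: 0.04234 hr


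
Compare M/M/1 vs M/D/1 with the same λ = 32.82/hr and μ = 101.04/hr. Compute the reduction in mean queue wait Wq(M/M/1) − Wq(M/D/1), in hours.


ρ = 32.82/101.04 = 0.3248
Wq(M/M/1) = ρ/(μ−λ) = 0.3248/68.22 = 0.004761 hr
Wq(M/D/1) = ρ/(2(μ−λ)) = 0.002381 hr
Savings = 0.004761 − 0.002381 = 0.002381 hr

Final: 0.002381 hr


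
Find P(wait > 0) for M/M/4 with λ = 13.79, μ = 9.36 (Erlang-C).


a = λ/μ = 1.4733; ρ = a/4 = 0.3683
P₀ = 0.227152 (from M/M/c formula)
C(c,a) = [a^c/(c!(1−ρ))]·P₀ = [4.71144/(24·0.6317)]·0.227152
= 0.31078·0.227152 = 0.070593

Final: 0.070593


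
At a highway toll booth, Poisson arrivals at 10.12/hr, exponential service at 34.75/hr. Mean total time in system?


W = 1/(μ−λ) = 1/(34.75 − 10.12) = 1/24.63 = 0.04060 hr

Final: 0.04060 hr


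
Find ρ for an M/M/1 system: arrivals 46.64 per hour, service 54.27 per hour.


ρ = λ/μ = 46.64/54.27 = 0.8594

Final: 0.8594


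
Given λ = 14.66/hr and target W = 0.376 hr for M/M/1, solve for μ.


W = 1/(μ−λ) ⇒ μ − λ = 1/W = 1/0.376 = 2.6596
μ = λ + 1/W = 14.66 + 2.6596 = 17.3196 per hr

Final: 17.3196 /hr


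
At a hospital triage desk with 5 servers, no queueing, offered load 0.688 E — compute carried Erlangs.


B(5,0.688) = 0.0006457 (Erlang-B)
Carried load = a(1 − B) = 0.688·(1 − 0.0006457) = 0.688·0.999354 = 0.6876 E

Final: 0.6876 Erlangs


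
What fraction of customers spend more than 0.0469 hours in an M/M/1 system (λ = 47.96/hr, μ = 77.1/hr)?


W ~ Exponential(μ−λ) for M/M/1.
μ − λ = 77.1 − 47.96 = 29.1400
P(W > t) = e^{−(μ−λ)t} = e^{−1.3667} = 0.254956

Final: 0.254956


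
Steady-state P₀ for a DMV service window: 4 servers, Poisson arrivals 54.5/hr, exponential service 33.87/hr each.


a = λ/μ = 54.5/33.87 = 1.6091; ρ = a/c = 0.4023
Σ_{k=0}^{3} a^k/k! (terms k=0..3) = 1.00000 + 1.60909 + 1.29459 + 0.69437 = 4.59806
Tail: a^4/(4!(1−ρ)) = 6.70386/(24·0.5977) = 0.46732
P₀ = 1/(4.59806 + 0.46732) = 1/5.06537 = 0.197419

Final: 0.197419


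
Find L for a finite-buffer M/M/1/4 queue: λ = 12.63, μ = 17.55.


ρ = 12.63/17.55 = 0.7197
L = ρ[1 − (K+1)ρ^K + Kρ^(K+1)] / [(1−ρ)(1−ρ^(K+1))]
Numerator: 0.7197·(1 − 5·0.268228 + 4·0.193033) = 0.310165
Denominator: (0.2803)·(0.806967) = 0.226227
L = 0.310165/0.226227 = 1.3710

Final: 1.3710


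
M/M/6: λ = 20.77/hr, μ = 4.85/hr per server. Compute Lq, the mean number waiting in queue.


a = λ/μ = 4.2825; ρ = a/6 = 0.7137
P₀ = 0.011978
Lq = P₀·a^c·ρ / (c!·(1−ρ)²) = 0.011978·6168.34346·0.7137/(720·0.08194)
= 0.89383

Final: 0.89383


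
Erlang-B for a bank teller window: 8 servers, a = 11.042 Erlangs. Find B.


B(c,a) = (a^c/c!) / Σ_{k=0}^{c} a^k/k!
a^8/8! = 5481.020406
Σ terms (k=0..8): 1.00000 + 11.04200 + 60.96288 + 224.38405 + 619.41216 + 1367.90982 + 2517.41004 + 3971.03453 + 5481.02041 = 14254.175892
B = 5481.020406/14254.175892 = 0.384520

Final: 0.384520


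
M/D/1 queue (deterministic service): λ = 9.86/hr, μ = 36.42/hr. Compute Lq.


ρ = 9.86/36.42 = 0.2707
M/D/1: Lq = ρ²/(2(1−ρ)) = 0.07329/(2·0.7293) = 0.05025

Final: 0.05025


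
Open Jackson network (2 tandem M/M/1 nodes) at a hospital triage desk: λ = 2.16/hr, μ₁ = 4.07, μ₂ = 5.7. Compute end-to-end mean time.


Each node sees arrival rate λ = 2.16/hr (tandem ⇒ throughput preserved).
W₁ = 1/(μ₁−λ) = 1/(4.07−2.16) = 0.52356 hr
W₂ = 1/(μ₂−λ) = 1/(5.7−2.16) = 0.28249 hr
W_total = W₁ + W₂ = 0.52356 + 0.28249 = 0.80605 hr

Final: 0.80605 hr


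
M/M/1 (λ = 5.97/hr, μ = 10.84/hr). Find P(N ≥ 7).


ρ = 5.97/10.84 = 0.5507
P(N ≥ n) = ρ^n = 0.5507^7 = 0.015368

Final: 0.015368


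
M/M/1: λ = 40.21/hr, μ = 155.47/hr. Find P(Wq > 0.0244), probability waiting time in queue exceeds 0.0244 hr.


ρ = 40.21/155.47 = 0.2586
P(Wq > t) = ρ·e^{−(μ−λ)t} = 0.2586·e^{−2.8123}
= 0.2586·0.060064 = 0.015535

Final: 0.015535


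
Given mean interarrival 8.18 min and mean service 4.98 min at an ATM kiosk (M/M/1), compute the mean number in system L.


λ = 60/8.18 = 7.3350 /hr
μ = 60/4.98 = 12.0482 /hr
ρ = λ/μ = 7.3350/12.0482 = 0.6088
L = ρ/(1−ρ) = 0.6088/0.3912 = 1.5563

Final: 1.5563


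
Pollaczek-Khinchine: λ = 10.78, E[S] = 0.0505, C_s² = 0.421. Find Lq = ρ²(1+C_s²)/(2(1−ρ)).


ρ = λ·E[S] = 10.78·0.0505 = 0.5444
Lq = ρ²(1+C_s²)/(2(1−ρ)) = 0.2964·(1+0.421)/(2·0.4556)
= 0.2964·1.4210/0.9112 = 0.46216

Final: 0.46216


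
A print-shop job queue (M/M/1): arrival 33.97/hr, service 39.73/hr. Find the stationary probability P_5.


ρ = 33.97/39.73 = 0.8550
P_n = (1−ρ)·ρ^n = (1 − 0.8550)·0.8550^5 = 0.1450·0.456967 = 0.066250

Final: 0.066250


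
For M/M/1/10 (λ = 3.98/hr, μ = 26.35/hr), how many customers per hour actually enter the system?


ρ = 0.1510; P_K = (1−ρ)ρ^10/(1−ρ^11) = 0.000000005247
λ_eff = λ(1 − P_K) = 3.98·(1 − 0.000000005247) = 3.98·1.000000 = 3.9800 /hr

Final: 3.9800 /hr


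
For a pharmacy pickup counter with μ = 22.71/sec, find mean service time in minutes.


Mean service time = 1/μ = 1/22.71 second = 0.04403 second
In minutes: 0.04403 × 0.0166667 = 0.0007339 min

Final: 0.0007339 min


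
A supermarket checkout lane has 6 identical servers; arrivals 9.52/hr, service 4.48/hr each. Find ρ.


ρ = λ/(cμ) = 9.52/(6·4.48) = 9.52/26.88 = 0.3542

Final: 0.3542


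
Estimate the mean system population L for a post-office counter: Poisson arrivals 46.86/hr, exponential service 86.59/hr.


ρ = λ/μ = 46.86/86.59 = 0.5412
L = ρ/(1−ρ) = 0.5412/(1 − 0.5412) = 0.5412/0.4588 = 1.1795

Final: 1.1795


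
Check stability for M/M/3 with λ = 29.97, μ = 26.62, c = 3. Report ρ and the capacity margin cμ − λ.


Total capacity cμ = 3·26.62 = 79.86/hr
ρ = λ/(cμ) = 29.97/79.86 = 0.3753
Stable ⇔ ρ < 1: YES
Spare capacity = cμ − λ = 79.86 − 29.97 = 49.89/hr

Final: ρ = 0.3753; stable; margin = 49.89/hr


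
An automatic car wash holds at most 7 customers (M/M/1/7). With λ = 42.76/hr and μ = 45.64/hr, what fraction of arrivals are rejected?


ρ = λ/μ = 42.76/45.64 = 0.9369
P_K = (1−ρ)ρ^K/(1−ρ^(K+1)) = (0.06310·0.633643)/(1 − 0.593658)
= 0.039984/0.406342 = 0.098401

Final: 0.098401


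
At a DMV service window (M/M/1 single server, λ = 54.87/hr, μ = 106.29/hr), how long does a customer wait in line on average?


ρ = 54.87/106.29 = 0.5162
Wq = ρ/(μ−λ) = 0.5162/(106.29 − 54.87) = 0.5162/51.42 = 0.01004 hr

Final: 0.01004 hr


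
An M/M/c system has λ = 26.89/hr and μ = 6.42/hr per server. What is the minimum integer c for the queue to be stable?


Stability requires cμ > λ ⇔ c > λ/μ.
λ/μ = 26.89/6.42 = 4.1885
Minimum integer c = ⌊4.1885⌋ + 1 = 5
Check: 5·6.42 = 32.10 > 26.89, while 4·6.42 = 25.68 ≤ 26.89

Final: 5 servers


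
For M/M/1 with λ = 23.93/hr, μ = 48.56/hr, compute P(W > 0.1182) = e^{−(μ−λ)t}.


W ~ Exponential(μ−λ) for M/M/1.
μ − λ = 48.56 − 23.93 = 24.6300
P(W > t) = e^{−(μ−λ)t} = e^{−2.9113} = 0.054407

Final: 0.054407


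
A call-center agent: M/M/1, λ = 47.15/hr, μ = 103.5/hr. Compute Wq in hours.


ρ = 47.15/103.5 = 0.4556
Wq = ρ/(μ−λ) = 0.4556/(103.5 − 47.15) = 0.4556/56.35 = 0.008084 hr

Final: 0.008084 hr


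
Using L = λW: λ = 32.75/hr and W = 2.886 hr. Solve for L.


L = λW = 32.75·2.886 = 94.5165

Final: 94.5165


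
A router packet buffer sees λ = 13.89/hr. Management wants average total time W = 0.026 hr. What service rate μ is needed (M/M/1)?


W = 1/(μ−λ) ⇒ μ − λ = 1/W = 1/0.026 = 38.4615
μ = λ + 1/W = 13.89 + 38.4615 = 52.3515 per hr

Final: 52.3515 /hr


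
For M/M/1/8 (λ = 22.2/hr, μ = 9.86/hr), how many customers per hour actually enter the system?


ρ = 2.2515; P_K = (1−ρ)ρ^8/(1−ρ^9) = 0.556230
λ_eff = λ(1 − P_K) = 22.2·(1 − 0.556230) = 22.2·0.443770 = 9.8517 /hr

Final: 9.8517 /hr


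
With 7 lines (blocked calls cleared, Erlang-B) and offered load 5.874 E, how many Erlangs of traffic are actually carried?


B(7,5.874) = 0.176847 (Erlang-B)
Carried load = a(1 − B) = 5.874·(1 − 0.176847) = 5.874·0.823153 = 4.8352 E

Final: 4.8352 Erlangs


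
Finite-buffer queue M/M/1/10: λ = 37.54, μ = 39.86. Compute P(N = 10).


ρ = λ/μ = 37.54/39.86 = 0.9418
P_K = (1−ρ)ρ^K/(1−ρ^(K+1)) = (0.05820·0.548997)/(1 − 0.517043)
= 0.031954/0.482957 = 0.066163

Final: 0.066163


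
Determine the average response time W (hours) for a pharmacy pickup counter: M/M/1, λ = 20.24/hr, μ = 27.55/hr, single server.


W = 1/(μ−λ) = 1/(27.55 − 20.24) = 1/7.31 = 0.1368 hr

Final: 0.1368 hr


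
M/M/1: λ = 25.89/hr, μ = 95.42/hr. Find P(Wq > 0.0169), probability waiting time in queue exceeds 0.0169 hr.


ρ = 25.89/95.42 = 0.2713
P(Wq > t) = ρ·e^{−(μ−λ)t} = 0.2713·e^{−1.1751}
= 0.2713·0.308801 = 0.083786

Final: 0.083786


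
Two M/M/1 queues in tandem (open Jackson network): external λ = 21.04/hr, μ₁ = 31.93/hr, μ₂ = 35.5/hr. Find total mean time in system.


Each node sees arrival rate λ = 21.04/hr (tandem ⇒ throughput preserved).
W₁ = 1/(μ₁−λ) = 1/(31.93−21.04) = 0.09183 hr
W₂ = 1/(μ₂−λ) = 1/(35.5−21.04) = 0.06916 hr
W_total = W₁ + W₂ = 0.09183 + 0.06916 = 0.16098 hr

Final: 0.16098 hr


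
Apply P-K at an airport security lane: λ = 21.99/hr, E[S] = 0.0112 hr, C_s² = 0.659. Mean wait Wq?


ρ = λ·E[S] = 21.99·0.0112 = 0.2463
E[S²] = E[S]²(1+C_s²) = 0.0112²·(1+0.659) = 0.0002081
Wq = λ·E[S²]/(2(1−ρ)) = 21.99·0.0002081/(2·0.7537) = 0.003036 hr

Final: 0.003036 hr


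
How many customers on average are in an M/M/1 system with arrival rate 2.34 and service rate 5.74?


ρ = λ/μ = 2.34/5.74 = 0.4077
L = ρ/(1−ρ) = 0.4077/(1 − 0.4077) = 0.4077/0.5923 = 0.6882

Final: 0.6882


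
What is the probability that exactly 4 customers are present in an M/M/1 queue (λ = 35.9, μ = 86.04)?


ρ = 35.9/86.04 = 0.4172
P_n = (1−ρ)·ρ^n = (1 − 0.4172)·0.4172^4 = 0.5828·0.030309 = 0.017663

Final: 0.017663


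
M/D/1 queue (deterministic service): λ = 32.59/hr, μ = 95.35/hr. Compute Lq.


ρ = 32.59/95.35 = 0.3418
M/D/1: Lq = ρ²/(2(1−ρ)) = 0.1168/(2·0.6582) = 0.08874

Final: 0.08874


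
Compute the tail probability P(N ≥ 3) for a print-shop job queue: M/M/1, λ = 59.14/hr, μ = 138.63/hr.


ρ = 59.14/138.63 = 0.4266
P(N ≥ n) = ρ^n = 0.4266^3 = 0.077638

Final: 0.077638


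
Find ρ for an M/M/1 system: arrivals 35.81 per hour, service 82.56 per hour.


ρ = λ/μ = 35.81/82.56 = 0.4337

Final: 0.4337


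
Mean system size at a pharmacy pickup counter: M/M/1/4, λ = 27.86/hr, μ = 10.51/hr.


ρ = 27.86/10.51 = 2.6508
L = ρ[1 − (K+1)ρ^K + Kρ^(K+1)] / [(1−ρ)(1−ρ^(K+1))]
Numerator: 2.6508·(1 − 5·49.375736 + 4·130.885634) = 736.033775
Denominator: (-1.6508)·(-129.885634) = 214.416341
L = 736.033775/214.416341 = 3.4327

Final: 3.4327


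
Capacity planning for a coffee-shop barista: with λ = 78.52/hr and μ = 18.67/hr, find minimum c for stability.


Stability requires cμ > λ ⇔ c > λ/μ.
λ/μ = 78.52/18.67 = 4.2057
Minimum integer c = ⌊4.2057⌋ + 1 = 5
Check: 5·18.67 = 93.35 > 78.52, while 4·18.67 = 74.68 ≤ 78.52

Final: 5 servers


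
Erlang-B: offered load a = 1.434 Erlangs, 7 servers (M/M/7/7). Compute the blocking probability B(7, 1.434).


B(c,a) = (a^c/c!) / Σ_{k=0}^{c} a^k/k!
a^7/7! = 0.002474
Σ terms (k=0..7): 1.00000 + 1.43400 + 1.02818 + 0.49147 + 0.17619 + 0.05053 + 0.01208 + 0.002474 = 4.194922
B = 0.002474/4.194922 = 0.0005898

Final: 0.0005898


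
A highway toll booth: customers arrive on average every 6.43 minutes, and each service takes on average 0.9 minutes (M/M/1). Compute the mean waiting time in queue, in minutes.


λ = 60/6.43 = 9.3313 /hr
μ = 60/0.9 = 66.6667 /hr
ρ = λ/μ = 9.3313/66.6667 = 0.1400
Wq = ρ/(μ−λ) = 0.1400/(66.6667−9.3313) = 0.002441 hr
In minutes: 0.002441·60 = 0.1465 min

Final: 0.1465 min


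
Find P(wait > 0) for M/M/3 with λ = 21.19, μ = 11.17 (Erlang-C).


a = λ/μ = 1.8970; ρ = a/3 = 0.6323
P₀ = 0.128348 (from M/M/c formula)
C(c,a) = [a^c/(c!(1−ρ))]·P₀ = [6.82705/(6·0.3677)]·0.128348
= 3.09489·0.128348 = 0.397223

Final: 0.397223


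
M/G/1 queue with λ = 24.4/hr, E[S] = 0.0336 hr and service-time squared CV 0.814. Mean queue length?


ρ = λ·E[S] = 24.4·0.0336 = 0.8198
Lq = ρ²(1+C_s²)/(2(1−ρ)) = 0.6721·(1+0.814)/(2·0.1802)
= 0.6721·1.8140/0.3603 = 3.38382

Final: 3.38382


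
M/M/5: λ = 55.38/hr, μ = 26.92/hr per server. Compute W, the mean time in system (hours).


a = 2.0572; ρ = 0.4114; P₀ = 0.126706
Lq = P₀·a^c·ρ/(c!(1−ρ)²) = 0.04621
Wq = Lq/λ = 0.04621/55.38 = 0.0008344 hr
W = Wq + 1/μ = 0.0008344 + 0.03715 = 0.03798 hr

Final: 0.03798 hr


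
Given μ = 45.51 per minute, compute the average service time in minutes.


Mean service time = 1/μ = 1/45.51 minute = 0.02197 minute
In minutes: 0.02197 × 1 = 0.02197 min

Final: 0.02197 min


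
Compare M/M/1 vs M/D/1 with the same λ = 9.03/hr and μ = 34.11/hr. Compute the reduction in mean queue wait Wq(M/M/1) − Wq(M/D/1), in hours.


ρ = 9.03/34.11 = 0.2647
Wq(M/M/1) = ρ/(μ−λ) = 0.2647/25.08 = 0.01056 hr
Wq(M/D/1) = ρ/(2(μ−λ)) = 0.005278 hr
Savings = 0.01056 − 0.005278 = 0.005278 hr

Final: 0.005278 hr


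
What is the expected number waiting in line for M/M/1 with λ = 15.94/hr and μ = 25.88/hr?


ρ = 15.94/25.88 = 0.6159
Lq = ρ²/(1−ρ) = 0.3794/0.3841 = 0.9877

Final: 0.9877


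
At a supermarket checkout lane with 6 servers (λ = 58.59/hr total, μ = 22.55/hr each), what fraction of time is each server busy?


ρ = λ/(cμ) = 58.59/(6·22.55) = 58.59/135.30 = 0.4330

Final: 0.4330


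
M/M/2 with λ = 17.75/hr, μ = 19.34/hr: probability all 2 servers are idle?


a = λ/μ = 17.75/19.34 = 0.9178; ρ = a/c = 0.4589
Σ_{k=0}^{1} a^k/k! (terms k=0..1) = 1.00000 + 0.91779 = 1.91779
Tail: a^2/(2!(1−ρ)) = 0.84233/(2·0.5411) = 0.77834
P₀ = 1/(1.91779 + 0.77834) = 1/2.69613 = 0.370902

Final: 0.370902


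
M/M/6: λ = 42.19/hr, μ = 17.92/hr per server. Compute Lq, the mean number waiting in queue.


a = λ/μ = 2.3544; ρ = a/6 = 0.3924
P₀ = 0.094579
Lq = P₀·a^c·ρ / (c!·(1−ρ)²) = 0.094579·170.30568·0.3924/(720·0.36919)
= 0.02378

Final: 0.02378


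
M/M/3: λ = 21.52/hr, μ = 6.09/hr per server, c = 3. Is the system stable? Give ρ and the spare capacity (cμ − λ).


Total capacity cμ = 3·6.09 = 18.27/hr
ρ = λ/(cμ) = 21.52/18.27 = 1.1779
Stable ⇔ ρ < 1: NO
Spare capacity = cμ − λ = 18.27 − 21.52 = -3.25/hr

Final: ρ = 1.1779; unstable; margin = -3.25/hr


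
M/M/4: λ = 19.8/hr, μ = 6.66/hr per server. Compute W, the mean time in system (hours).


a = 2.9730; ρ = 0.7432; P₀ = 0.039294
Lq = P₀·a^c·ρ/(c!(1−ρ)²) = 1.44200
Wq = Lq/λ = 1.44200/19.8 = 0.07283 hr
W = Wq + 1/μ = 0.07283 + 0.15015 = 0.22298 hr

Final: 0.22298 hr


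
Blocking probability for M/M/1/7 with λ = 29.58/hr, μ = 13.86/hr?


ρ = λ/μ = 29.58/13.86 = 2.1342
P_K = (1−ρ)ρ^K/(1−ρ^(K+1)) = (-1.1342·201.671522)/(1 − 430.407187)
= -228.735666/-429.407187 = 0.532678

Final: 0.532678


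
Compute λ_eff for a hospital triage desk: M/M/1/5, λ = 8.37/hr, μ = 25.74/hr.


ρ = 0.3252; P_K = (1−ρ)ρ^5/(1−ρ^6) = 0.002456
λ_eff = λ(1 − P_K) = 8.37·(1 − 0.002456) = 8.37·0.997544 = 8.3494 /hr

Final: 8.3494 /hr


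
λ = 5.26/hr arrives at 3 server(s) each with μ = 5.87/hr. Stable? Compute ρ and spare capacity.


Total capacity cμ = 3·5.87 = 17.61/hr
ρ = λ/(cμ) = 5.26/17.61 = 0.2987
Stable ⇔ ρ < 1: YES
Spare capacity = cμ − λ = 17.61 − 5.26 = 12.35/hr

Final: ρ = 0.2987; stable; margin = 12.35/hr


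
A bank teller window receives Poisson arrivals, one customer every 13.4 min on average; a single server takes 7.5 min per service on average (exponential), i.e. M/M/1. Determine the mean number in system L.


λ = 60/13.4 = 4.4776 /hr
μ = 60/7.5 = 8.0000 /hr
ρ = λ/μ = 4.4776/8.0000 = 0.5597
L = ρ/(1−ρ) = 0.5597/0.4403 = 1.2712

Final: 1.2712


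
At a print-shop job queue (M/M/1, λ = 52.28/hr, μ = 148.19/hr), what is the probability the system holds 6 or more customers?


ρ = 52.28/148.19 = 0.3528
P(N ≥ n) = ρ^n = 0.3528^6 = 0.001928

Final: 0.001928


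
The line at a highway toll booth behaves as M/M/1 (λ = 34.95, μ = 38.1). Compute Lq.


ρ = 34.95/38.1 = 0.9173
Lq = ρ²/(1−ρ) = 0.8415/0.08268 = 10.1779

Final: 10.1779


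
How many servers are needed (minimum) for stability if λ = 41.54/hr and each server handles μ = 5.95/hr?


Stability requires cμ > λ ⇔ c > λ/μ.
λ/μ = 41.54/5.95 = 6.9815
Minimum integer c = ⌊6.9815⌋ + 1 = 7
Check: 7·5.95 = 41.65 > 41.54, while 6·5.95 = 35.70 ≤ 41.54

Final: 7 servers


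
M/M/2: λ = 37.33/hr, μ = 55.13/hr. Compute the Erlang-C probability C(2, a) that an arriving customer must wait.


a = λ/μ = 0.6771; ρ = a/2 = 0.3386
P₀ = 0.494139 (from M/M/c formula)
C(c,a) = [a^c/(c!(1−ρ))]·P₀ = [0.45850/(2·0.6614)]·0.494139
= 0.34659·0.494139 = 0.171266

Final: 0.171266


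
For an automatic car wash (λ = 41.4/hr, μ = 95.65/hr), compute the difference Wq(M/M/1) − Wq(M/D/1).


ρ = 41.4/95.65 = 0.4328
Wq(M/M/1) = ρ/(μ−λ) = 0.4328/54.25 = 0.007978 hr
Wq(M/D/1) = ρ/(2(μ−λ)) = 0.003989 hr
Savings = 0.007978 − 0.003989 = 0.003989 hr

Final: 0.003989 hr
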